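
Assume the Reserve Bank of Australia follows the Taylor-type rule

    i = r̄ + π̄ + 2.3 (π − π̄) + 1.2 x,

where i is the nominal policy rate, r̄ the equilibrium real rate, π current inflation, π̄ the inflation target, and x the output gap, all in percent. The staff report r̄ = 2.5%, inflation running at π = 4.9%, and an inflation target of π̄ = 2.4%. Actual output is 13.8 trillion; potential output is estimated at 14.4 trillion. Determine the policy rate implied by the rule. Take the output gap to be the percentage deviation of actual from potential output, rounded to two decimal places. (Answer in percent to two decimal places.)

5.65%

Output gap = 100 × (13.8 − 14.4) / 14.4 = -4.17%.
i = 2.50 + 2.40 + 2.3 × (4.90 − 2.40) + 1.2 × (-4.17)
   = 2.50 + 2.4 + 5.75 − 5.004 = 5.65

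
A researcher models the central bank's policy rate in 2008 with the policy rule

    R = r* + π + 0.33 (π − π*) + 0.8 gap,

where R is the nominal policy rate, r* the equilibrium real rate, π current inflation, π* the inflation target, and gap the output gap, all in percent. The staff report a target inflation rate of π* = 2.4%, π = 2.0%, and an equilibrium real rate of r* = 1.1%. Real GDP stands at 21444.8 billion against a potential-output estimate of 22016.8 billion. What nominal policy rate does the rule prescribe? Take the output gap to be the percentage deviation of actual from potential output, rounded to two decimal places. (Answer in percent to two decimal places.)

Output gap = 100 × (21444.8 − 22016.8) / 22016.8 = -2.60%.
R = 1.10 + 2.00 + 0.33 × (2.00 − 2.40) + 0.8 × (-2.60)
   = 1.10 + 2 − 0.132 − 2.08 = 0.89

0.89%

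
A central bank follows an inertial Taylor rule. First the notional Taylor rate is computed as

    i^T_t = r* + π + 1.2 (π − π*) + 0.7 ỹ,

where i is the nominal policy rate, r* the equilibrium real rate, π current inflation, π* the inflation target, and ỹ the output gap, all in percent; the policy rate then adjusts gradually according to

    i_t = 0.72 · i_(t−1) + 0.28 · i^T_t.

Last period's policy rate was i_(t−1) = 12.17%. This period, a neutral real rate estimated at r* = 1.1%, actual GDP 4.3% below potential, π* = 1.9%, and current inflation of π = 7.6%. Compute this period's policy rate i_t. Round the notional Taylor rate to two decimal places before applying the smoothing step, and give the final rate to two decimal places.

Output 4.3% below potential → ỹ = -4.3.
i^T_t = 1.1 + 7.6 + 1.2 × (7.6 − 1.9) + 0.7 × (-4.3)
   = 1.1 + 7.6 + 6.84 − 3.01 = 12.53
i_t = 0.72 × 12.17 + 0.28 × 12.53 = 8.7624 + 3.5084 = 12.27

12.27%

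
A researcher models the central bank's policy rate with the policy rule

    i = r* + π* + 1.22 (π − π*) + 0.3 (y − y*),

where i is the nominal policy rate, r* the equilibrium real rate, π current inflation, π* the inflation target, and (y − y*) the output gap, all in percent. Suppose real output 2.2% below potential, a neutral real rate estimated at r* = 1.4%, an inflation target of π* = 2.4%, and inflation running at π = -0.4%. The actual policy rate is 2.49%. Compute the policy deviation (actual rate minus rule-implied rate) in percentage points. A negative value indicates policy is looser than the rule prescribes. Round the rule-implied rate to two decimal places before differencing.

Output 2.2% below potential → (y − y*) = -2.2.
i = 1.4 + 2.4 + 1.22 × (-0.4 − 2.4) + 0.3 × (-2.2)
   = 1.4 + 2.4 − 3.416 − 0.66 = -0.28
Deviation = 2.49 − (-0.28) = 2.77 pp.

2.77 pp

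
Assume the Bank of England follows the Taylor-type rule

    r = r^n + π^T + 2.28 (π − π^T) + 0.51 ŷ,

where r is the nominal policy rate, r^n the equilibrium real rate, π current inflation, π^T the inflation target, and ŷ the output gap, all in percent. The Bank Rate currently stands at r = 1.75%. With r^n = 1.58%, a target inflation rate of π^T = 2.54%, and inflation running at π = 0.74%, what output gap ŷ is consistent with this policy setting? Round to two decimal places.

0.51 ŷ = 1.75 − 1.58 − 2.54 − 2.28 × (0.74 − 2.54) = 1.734
ŷ = 1.734 / 0.51 = 3.40

3.40%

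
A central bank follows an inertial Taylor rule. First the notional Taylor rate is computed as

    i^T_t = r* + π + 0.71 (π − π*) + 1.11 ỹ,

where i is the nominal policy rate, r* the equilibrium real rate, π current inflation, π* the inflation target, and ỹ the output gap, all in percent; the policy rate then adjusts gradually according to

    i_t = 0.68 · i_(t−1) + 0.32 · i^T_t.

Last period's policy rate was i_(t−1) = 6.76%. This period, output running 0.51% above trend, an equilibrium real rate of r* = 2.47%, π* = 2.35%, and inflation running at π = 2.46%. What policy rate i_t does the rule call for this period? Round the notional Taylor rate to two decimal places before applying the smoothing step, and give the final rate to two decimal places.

6.38%

Output 0.51% above potential → ỹ = 0.51.
i^T_t = 2.47 + 2.46 + 0.71 × (2.46 − 2.35) + 1.11 × 0.51
   = 2.47 + 2.46 + 0.0781 + 0.5661 = 5.57
i_t = 0.68 × 6.76 + 0.32 × 5.57 = 4.5968 + 1.7824 = 6.38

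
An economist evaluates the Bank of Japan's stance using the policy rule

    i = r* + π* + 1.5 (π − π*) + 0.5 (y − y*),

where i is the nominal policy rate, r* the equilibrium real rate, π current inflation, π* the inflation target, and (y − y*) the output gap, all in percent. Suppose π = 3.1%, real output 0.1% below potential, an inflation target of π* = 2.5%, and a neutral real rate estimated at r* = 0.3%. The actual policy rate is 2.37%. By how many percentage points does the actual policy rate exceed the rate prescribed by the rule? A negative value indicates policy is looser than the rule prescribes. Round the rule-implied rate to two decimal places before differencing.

Output 0.1% below potential → (y − y*) = -0.1.
i = 0.3 + 2.5 + 1.5 × (3.1 − 2.5) + 0.5 × (-0.1)
   = 0.3 + 2.5 + 0.9 − 0.05 = 3.65
Deviation = 2.37 − 3.65 = -1.28 pp.

-1.28 pp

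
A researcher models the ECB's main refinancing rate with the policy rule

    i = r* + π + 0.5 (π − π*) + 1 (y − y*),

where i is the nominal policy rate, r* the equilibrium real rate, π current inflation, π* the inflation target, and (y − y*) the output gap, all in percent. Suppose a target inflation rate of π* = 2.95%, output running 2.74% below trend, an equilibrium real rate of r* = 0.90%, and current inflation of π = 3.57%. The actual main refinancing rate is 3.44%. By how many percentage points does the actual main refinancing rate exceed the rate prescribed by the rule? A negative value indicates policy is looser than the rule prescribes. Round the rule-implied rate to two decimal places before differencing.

Output 2.74% below potential → (y − y*) = -2.74.
i = 0.90 + 3.57 + 0.5 × (3.57 − 2.95) + 1 × (-2.74)
   = 0.90 + 3.57 + 0.31 − 2.74 = 2.04
Deviation = 3.44 − 2.04 = 1.40 pp.

1.40 pp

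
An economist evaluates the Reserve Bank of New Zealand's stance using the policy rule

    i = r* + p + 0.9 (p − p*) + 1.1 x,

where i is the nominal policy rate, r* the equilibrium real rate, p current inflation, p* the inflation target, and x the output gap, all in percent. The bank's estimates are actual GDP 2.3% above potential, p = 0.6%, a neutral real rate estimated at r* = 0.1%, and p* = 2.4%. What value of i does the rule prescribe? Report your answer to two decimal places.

1.61%

Output 2.3% above potential → x = 2.3.
i = 0.1 + 0.6 + 0.9 × (0.6 − 2.4) + 1.1 × 2.3
   = 0.1 + 0.6 − 1.62 + 2.53 = 1.61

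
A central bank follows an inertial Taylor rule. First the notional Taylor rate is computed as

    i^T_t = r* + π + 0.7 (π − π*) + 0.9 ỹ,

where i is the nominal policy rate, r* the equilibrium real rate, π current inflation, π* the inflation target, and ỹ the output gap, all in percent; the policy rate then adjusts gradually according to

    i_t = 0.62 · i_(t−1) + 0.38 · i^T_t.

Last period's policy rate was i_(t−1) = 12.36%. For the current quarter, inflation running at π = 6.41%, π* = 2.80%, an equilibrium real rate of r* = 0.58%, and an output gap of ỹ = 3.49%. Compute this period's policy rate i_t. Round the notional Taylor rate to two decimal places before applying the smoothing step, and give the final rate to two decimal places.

i^T_t = 0.58 + 6.41 + 0.7 × (6.41 − 2.80) + 0.9 × 3.49
   = 0.58 + 6.41 + 2.527 + 3.141 = 12.66
i_t = 0.62 × 12.36 + 0.38 × 12.66 = 7.6632 + 4.8108 = 12.47

12.47%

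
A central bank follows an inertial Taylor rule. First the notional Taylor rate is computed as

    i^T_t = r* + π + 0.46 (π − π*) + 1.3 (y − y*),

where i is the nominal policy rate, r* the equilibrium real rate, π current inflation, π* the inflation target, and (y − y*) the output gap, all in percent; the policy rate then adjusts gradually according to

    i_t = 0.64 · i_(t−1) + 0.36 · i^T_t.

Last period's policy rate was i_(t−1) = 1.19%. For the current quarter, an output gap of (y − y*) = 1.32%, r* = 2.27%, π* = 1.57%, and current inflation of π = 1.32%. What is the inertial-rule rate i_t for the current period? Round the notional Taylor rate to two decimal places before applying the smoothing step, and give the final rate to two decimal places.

2.63%

i^T_t = 2.27 + 1.32 + 0.46 × (1.32 − 1.57) + 1.3 × 1.32
   = 2.27 + 1.32 − 0.115 + 1.716 = 5.19
i_t = 0.64 × 1.19 + 0.36 × 5.19 = 0.7616 + 1.8684 = 2.63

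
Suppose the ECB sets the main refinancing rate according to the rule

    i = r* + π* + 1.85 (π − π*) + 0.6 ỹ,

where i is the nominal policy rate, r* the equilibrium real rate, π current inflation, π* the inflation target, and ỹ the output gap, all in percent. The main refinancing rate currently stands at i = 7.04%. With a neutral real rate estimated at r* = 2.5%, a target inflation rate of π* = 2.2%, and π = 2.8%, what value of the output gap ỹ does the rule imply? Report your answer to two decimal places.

0.6 ỹ = 7.04 − 2.5 − 2.2 − 1.85 × (2.8 − 2.2) = 1.23
ỹ = 1.23 / 0.6 = 2.05

2.05%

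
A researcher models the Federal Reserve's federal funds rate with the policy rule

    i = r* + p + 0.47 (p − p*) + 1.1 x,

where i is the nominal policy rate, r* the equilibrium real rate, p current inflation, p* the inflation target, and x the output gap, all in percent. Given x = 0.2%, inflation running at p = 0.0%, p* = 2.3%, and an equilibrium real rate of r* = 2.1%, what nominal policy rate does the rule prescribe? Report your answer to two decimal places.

i = 2.1 + 0.0 + 0.47 × (0.0 − 2.3) + 1.1 × 0.2
   = 2.1 + 0 − 1.081 + 0.22 = 1.24

1.24%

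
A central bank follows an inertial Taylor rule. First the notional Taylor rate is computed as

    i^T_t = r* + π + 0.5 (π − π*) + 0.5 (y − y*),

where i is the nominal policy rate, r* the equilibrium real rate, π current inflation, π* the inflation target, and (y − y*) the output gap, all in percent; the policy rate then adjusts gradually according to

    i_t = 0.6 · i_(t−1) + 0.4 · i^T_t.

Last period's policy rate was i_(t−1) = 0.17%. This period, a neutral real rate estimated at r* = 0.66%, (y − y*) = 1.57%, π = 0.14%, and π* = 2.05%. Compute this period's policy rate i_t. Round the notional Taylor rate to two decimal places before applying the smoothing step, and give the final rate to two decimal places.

i^T_t = 0.66 + 0.14 + 0.5 × (0.14 − 2.05) + 0.5 × 1.57
   = 0.66 + 0.14 − 0.955 + 0.785 = 0.63
i_t = 0.6 × 0.17 + 0.4 × 0.63 = 0.102 + 0.252 = 0.35

0.35%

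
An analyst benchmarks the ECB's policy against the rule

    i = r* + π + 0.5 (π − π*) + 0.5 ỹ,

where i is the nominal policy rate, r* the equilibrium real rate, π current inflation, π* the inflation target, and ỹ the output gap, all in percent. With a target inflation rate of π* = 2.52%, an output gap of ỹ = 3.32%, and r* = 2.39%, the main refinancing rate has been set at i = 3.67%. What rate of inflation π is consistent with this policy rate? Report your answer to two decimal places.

0.59%

Collecting π: i = r* + (1 + 0.5) π − 0.5 π* + 0.5 ỹ
1.5 π = 3.67 − 2.39 + 0.5 × 2.52 − 0.5 × 3.32 = 0.88
π = 0.88 / 1.5 = 0.59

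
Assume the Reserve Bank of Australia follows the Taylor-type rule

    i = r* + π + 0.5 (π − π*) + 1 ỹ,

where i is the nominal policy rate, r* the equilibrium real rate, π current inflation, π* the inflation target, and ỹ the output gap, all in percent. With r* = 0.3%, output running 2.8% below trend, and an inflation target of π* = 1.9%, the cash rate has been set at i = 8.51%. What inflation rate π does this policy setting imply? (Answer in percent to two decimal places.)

Output 2.8% below potential → ỹ = -2.8.
Collecting π: i = r* + (1 + 0.5) π − 0.5 π* + 1 ỹ
1.5 π = 8.51 − 0.3 + 0.5 × 1.9 − 1 × (-2.8) = 11.96
π = 11.96 / 1.5 = 7.97

7.97%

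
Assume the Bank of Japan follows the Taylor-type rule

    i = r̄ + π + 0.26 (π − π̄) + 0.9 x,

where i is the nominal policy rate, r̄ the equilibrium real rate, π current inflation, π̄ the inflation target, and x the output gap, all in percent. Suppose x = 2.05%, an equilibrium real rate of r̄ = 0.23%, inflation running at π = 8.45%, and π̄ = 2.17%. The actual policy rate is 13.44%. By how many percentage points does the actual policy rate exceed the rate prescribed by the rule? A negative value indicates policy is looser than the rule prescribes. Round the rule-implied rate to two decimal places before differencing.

1.28 pp

i = 0.23 + 8.45 + 0.26 × (8.45 − 2.17) + 0.9 × 2.05
   = 0.23 + 8.45 + 1.6328 + 1.845 = 12.16
Deviation = 13.44 − 12.16 = 1.28 pp.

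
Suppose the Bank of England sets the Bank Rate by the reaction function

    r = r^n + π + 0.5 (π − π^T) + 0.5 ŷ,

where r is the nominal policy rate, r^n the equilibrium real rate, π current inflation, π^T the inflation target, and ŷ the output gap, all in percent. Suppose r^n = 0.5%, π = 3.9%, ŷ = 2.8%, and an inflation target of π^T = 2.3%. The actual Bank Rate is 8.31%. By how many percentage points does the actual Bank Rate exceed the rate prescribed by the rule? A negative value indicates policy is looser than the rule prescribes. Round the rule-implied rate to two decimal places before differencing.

r = 0.5 + 3.9 + 0.5 × (3.9 − 2.3) + 0.5 × 2.8
   = 0.5 + 3.9 + 0.8 + 1.4 = 6.60
Deviation = 8.31 − 6.60 = 1.71 pp.

1.71 pp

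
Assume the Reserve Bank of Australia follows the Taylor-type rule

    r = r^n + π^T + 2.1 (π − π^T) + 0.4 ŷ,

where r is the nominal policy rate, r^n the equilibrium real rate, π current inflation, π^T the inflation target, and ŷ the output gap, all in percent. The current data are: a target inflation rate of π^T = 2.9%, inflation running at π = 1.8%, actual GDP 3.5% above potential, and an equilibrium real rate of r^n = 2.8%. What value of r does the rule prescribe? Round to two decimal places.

4.79%

Output 3.5% above potential → ŷ = 3.5.
r = 2.8 + 2.9 + 2.1 × (1.8 − 2.9) + 0.4 × 3.5
   = 2.8 + 2.9 − 2.31 + 1.4 = 4.79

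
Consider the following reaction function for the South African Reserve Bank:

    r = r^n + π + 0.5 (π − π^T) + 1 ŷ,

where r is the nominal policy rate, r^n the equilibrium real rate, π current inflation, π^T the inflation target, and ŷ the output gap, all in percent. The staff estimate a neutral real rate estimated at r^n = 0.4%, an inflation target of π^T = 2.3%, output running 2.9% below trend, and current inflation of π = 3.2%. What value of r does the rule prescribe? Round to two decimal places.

1.15%

Output 2.9% below potential → ŷ = -2.9.
r = 0.4 + 3.2 + 0.5 × (3.2 − 2.3) + 1 × (-2.9)
   = 0.4 + 3.2 + 0.45 − 2.9 = 1.15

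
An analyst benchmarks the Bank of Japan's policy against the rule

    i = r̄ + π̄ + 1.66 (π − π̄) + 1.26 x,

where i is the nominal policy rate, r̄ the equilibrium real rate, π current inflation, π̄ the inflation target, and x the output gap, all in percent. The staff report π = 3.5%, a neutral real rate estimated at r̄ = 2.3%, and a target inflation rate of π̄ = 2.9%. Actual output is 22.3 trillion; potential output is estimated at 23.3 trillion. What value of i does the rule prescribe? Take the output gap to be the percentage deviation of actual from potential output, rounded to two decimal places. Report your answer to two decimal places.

Output gap = 100 × (22.3 − 23.3) / 23.3 = -4.29%.
i = 2.30 + 2.90 + 1.66 × (3.50 − 2.90) + 1.26 × (-4.29)
   = 2.30 + 2.9 + 0.996 − 5.4054 = 0.79

0.79%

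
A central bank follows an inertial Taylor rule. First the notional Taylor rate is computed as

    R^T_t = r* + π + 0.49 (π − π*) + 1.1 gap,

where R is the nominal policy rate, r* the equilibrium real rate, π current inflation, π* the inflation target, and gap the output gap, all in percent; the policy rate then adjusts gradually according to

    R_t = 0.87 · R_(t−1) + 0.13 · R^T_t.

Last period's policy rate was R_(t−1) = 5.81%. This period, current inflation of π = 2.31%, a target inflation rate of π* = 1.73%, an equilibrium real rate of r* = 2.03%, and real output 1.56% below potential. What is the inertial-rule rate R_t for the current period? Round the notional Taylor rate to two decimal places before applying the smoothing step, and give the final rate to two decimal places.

5.43%

Output 1.56% below potential → gap = -1.56.
R^T_t = 2.03 + 2.31 + 0.49 × (2.31 − 1.73) + 1.1 × (-1.56)
   = 2.03 + 2.31 + 0.2842 − 1.716 = 2.91
R_t = 0.87 × 5.81 + 0.13 × 2.91 = 5.0547 + 0.3783 = 5.43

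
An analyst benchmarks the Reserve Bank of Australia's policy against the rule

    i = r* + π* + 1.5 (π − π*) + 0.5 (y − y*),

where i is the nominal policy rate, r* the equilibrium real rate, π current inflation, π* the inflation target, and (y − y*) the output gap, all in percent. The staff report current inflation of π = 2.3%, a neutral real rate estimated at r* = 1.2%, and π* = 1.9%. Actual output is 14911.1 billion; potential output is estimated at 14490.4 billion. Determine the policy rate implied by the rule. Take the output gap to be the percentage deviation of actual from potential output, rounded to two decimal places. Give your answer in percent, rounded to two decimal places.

Output gap = 100 × (14911.1 − 14490.4) / 14490.4 = 2.90%.
i = 1.20 + 1.90 + 1.5 × (2.30 − 1.90) + 0.5 × 2.90
   = 1.20 + 1.9 + 0.6 + 1.45 = 5.15

5.15%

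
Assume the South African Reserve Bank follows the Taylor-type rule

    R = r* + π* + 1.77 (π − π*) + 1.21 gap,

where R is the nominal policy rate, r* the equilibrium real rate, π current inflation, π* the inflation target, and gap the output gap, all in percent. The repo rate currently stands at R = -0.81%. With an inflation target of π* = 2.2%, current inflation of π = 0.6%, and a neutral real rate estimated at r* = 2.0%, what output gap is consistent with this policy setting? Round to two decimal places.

-1.80%

1.21 gap = -0.81 − 2.0 − 2.2 − 1.77 × (0.6 − 2.2) = -2.178
gap = -2.178 / 1.21 = -1.80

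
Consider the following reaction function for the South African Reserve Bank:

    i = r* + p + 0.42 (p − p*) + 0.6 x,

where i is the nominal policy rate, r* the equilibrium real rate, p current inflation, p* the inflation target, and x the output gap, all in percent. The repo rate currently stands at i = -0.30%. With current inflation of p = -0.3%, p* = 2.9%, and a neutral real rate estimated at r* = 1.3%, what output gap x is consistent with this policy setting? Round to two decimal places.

0.6 x = -0.30 − 1.3 − (-0.3) − 0.42 × ((-0.3) − 2.9) = 0.044
x = 0.044 / 0.6 = 0.07

0.07%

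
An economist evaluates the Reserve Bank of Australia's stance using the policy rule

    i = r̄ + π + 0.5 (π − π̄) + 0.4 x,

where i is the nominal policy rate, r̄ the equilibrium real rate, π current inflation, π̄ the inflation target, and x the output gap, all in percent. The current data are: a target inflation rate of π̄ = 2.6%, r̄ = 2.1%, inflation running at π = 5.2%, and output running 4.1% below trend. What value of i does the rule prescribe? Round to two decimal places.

Output 4.1% below potential → x = -4.1.
i = 2.1 + 5.2 + 0.5 × (5.2 − 2.6) + 0.4 × (-4.1)
   = 2.1 + 5.2 + 1.3 − 1.64 = 6.96

6.96%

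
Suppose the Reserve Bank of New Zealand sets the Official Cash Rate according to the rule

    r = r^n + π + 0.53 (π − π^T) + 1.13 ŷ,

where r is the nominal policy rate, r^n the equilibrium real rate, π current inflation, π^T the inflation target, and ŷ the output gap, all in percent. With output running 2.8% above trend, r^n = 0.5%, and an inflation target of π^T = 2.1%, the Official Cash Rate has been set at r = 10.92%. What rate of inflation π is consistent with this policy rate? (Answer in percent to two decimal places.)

5.47%

Output 2.8% above potential → ŷ = 2.8.
Collecting π: r = r^n + (1 + 0.53) π − 0.53 π^T + 1.13 ŷ
1.53 π = 10.92 − 0.5 + 0.53 × 2.1 − 1.13 × 2.8 = 8.369
π = 8.369 / 1.53 = 5.47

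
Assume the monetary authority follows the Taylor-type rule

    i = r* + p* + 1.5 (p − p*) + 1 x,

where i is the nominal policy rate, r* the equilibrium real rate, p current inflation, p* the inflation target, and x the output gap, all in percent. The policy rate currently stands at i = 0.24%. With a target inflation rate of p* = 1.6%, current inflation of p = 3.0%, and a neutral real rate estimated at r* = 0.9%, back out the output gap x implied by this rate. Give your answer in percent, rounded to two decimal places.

-4.36%

1 x = 0.24 − 0.9 − 1.6 − 1.5 × (3.0 − 1.6) = -4.36
x = -4.36 / 1 = -4.36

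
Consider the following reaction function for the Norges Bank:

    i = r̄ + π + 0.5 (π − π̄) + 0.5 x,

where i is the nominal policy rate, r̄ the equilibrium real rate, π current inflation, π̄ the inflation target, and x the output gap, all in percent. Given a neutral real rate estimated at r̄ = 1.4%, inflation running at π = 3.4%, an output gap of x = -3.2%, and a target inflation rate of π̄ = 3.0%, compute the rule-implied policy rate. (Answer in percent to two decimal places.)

i = 1.4 + 3.4 + 0.5 × (3.4 − 3.0) + 0.5 × (-3.2)
   = 1.4 + 3.4 + 0.2 − 1.6 = 3.40

3.40%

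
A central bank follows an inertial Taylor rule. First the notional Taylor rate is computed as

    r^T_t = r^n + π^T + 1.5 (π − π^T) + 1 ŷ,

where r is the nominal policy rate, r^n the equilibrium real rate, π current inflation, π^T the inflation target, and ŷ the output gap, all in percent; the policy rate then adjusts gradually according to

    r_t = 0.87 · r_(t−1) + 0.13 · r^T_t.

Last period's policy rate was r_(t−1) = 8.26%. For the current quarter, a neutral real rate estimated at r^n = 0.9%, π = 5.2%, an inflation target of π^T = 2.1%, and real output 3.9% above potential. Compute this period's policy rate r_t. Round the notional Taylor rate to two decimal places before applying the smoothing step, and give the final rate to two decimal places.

8.69%

Output 3.9% above potential → ŷ = 3.9.
r^T_t = 0.9 + 2.1 + 1.5 × (5.2 − 2.1) + 1 × 3.9
   = 0.9 + 2.1 + 4.65 + 3.9 = 11.55
r_t = 0.87 × 8.26 + 0.13 × 11.55 = 7.1862 + 1.5015 = 8.69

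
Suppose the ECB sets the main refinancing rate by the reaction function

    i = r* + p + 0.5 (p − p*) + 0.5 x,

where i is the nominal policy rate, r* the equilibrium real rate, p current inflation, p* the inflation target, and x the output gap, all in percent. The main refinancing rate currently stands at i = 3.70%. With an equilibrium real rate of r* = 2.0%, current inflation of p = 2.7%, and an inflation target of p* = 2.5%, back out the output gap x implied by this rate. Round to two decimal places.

-2.20%

0.5 x = 3.70 − 2.0 − 2.7 − 0.5 × (2.7 − 2.5) = -1.1
x = -1.1 / 0.5 = -2.20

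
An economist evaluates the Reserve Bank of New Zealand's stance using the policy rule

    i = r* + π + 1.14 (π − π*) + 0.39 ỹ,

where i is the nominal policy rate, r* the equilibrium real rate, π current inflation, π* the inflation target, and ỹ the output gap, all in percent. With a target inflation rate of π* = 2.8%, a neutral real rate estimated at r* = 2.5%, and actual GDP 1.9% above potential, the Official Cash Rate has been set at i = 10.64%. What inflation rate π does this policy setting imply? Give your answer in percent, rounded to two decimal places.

Output 1.9% above potential → ỹ = 1.9.
Collecting π: i = r* + (1 + 1.14) π − 1.14 π* + 0.39 ỹ
2.14 π = 10.64 − 2.5 + 1.14 × 2.8 − 0.39 × 1.9 = 10.591
π = 10.591 / 2.14 = 4.95

4.95%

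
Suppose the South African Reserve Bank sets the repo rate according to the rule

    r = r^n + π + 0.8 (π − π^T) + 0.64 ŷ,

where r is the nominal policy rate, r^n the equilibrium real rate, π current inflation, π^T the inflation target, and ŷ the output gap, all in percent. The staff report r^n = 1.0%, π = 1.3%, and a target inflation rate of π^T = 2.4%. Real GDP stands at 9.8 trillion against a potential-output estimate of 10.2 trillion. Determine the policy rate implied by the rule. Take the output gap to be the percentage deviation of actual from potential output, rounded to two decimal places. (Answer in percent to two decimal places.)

-1.09%

Output gap = 100 × (9.8 − 10.2) / 10.2 = -3.92%.
r = 1.00 + 1.30 + 0.8 × (1.30 − 2.40) + 0.64 × (-3.92)
   = 1.00 + 1.3 − 0.88 − 2.5088 = -1.09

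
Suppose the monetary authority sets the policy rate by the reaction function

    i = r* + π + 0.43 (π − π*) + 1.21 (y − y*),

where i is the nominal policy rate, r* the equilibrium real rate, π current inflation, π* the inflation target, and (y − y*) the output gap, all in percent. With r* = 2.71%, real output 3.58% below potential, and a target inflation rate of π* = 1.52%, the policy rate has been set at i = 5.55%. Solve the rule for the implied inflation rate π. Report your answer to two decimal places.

Output 3.58% below potential → (y − y*) = -3.58.
Collecting π: i = r* + (1 + 0.43) π − 0.43 π* + 1.21 (y − y*)
1.43 π = 5.55 − 2.71 + 0.43 × 1.52 − 1.21 × (-3.58) = 7.8254
π = 7.8254 / 1.43 = 5.47

5.47%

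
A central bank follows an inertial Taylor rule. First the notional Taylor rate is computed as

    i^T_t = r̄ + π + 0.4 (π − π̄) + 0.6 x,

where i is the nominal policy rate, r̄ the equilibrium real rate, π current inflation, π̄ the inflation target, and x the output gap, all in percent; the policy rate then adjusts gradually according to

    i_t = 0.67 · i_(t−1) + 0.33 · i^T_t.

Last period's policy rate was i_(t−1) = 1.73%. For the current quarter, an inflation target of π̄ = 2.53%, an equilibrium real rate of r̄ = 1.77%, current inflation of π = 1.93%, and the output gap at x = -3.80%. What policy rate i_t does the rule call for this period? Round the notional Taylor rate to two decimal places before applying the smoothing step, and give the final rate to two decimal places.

i^T_t = 1.77 + 1.93 + 0.4 × (1.93 − 2.53) + 0.6 × (-3.80)
   = 1.77 + 1.93 − 0.24 − 2.28 = 1.18
i_t = 0.67 × 1.73 + 0.33 × 1.18 = 1.1591 + 0.3894 = 1.55

1.55%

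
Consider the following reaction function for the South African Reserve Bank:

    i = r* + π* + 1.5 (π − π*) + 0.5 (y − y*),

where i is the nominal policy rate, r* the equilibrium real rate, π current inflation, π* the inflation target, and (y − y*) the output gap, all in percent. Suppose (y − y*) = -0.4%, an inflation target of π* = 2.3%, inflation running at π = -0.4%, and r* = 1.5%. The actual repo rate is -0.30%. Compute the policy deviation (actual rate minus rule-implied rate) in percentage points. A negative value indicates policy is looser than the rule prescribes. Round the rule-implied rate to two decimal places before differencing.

0.15 pp

i = 1.5 + 2.3 + 1.5 × (-0.4 − 2.3) + 0.5 × (-0.4)
   = 1.5 + 2.3 − 4.05 − 0.2 = -0.45
Deviation = -0.30 − (-0.45) = 0.15 pp.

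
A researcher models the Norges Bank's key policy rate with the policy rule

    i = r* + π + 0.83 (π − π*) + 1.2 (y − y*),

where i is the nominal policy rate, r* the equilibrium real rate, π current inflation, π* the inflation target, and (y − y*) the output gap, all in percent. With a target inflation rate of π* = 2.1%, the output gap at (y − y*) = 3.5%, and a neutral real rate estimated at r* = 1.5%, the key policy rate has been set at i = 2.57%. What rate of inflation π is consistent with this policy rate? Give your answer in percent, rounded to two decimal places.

-0.76%

Collecting π: i = r* + (1 + 0.83) π − 0.83 π* + 1.2 (y − y*)
1.83 π = 2.57 − 1.5 + 0.83 × 2.1 − 1.2 × 3.5 = -1.387
π = -1.387 / 1.83 = -0.76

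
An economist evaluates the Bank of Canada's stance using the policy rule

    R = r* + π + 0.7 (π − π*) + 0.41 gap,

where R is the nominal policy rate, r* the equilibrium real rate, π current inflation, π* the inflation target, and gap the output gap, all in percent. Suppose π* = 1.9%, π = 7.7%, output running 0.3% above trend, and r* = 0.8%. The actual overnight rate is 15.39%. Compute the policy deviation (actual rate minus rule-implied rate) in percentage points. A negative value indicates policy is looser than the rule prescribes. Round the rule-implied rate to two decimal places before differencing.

Output 0.3% above potential → gap = 0.3.
R = 0.8 + 7.7 + 0.7 × (7.7 − 1.9) + 0.41 × 0.3
   = 0.8 + 7.7 + 4.06 + 0.123 = 12.68
Deviation = 15.39 − 12.68 = 2.71 pp.

2.71 pp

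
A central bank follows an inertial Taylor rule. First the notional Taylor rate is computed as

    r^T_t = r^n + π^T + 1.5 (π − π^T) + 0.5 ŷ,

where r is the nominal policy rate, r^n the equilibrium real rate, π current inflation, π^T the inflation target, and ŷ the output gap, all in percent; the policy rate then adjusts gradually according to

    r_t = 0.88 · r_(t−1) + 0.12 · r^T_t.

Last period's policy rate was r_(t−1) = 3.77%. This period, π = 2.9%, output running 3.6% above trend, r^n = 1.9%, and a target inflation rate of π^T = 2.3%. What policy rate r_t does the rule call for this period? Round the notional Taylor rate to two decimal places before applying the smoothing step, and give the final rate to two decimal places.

4.15%

Output 3.6% above potential → ŷ = 3.6.
r^T_t = 1.9 + 2.3 + 1.5 × (2.9 − 2.3) + 0.5 × 3.6
   = 1.9 + 2.3 + 0.9 + 1.8 = 6.90
r_t = 0.88 × 3.77 + 0.12 × 6.90 = 3.3176 + 0.828 = 4.15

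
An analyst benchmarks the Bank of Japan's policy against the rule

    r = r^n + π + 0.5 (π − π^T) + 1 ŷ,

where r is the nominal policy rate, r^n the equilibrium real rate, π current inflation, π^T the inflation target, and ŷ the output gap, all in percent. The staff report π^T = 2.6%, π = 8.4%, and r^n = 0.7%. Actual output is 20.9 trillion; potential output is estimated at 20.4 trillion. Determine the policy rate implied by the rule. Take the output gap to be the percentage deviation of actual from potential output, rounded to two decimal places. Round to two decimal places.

Output gap = 100 × (20.9 − 20.4) / 20.4 = 2.45%.
r = 0.70 + 8.40 + 0.5 × (8.40 − 2.60) + 1 × 2.45
   = 0.70 + 8.4 + 2.9 + 2.45 = 14.45

14.45%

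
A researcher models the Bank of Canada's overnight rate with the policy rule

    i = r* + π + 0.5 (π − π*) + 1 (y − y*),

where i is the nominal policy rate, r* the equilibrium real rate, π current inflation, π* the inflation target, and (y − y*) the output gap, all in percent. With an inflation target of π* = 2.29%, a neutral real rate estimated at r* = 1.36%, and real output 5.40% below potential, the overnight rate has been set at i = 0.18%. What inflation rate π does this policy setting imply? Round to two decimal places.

3.58%

Output 5.40% below potential → (y − y*) = -5.40.
Collecting π: i = r* + (1 + 0.5) π − 0.5 π* + 1 (y − y*)
1.5 π = 0.18 − 1.36 + 0.5 × 2.29 − 1 × (-5.40) = 5.365
π = 5.365 / 1.5 = 3.58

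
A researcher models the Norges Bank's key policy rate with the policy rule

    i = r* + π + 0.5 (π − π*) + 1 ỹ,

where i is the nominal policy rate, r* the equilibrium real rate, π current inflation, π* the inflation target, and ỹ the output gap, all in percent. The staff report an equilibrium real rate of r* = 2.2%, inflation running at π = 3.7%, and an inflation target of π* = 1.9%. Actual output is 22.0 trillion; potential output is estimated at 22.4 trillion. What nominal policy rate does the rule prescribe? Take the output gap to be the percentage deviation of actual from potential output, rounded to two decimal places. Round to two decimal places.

5.01%

Output gap = 100 × (22.0 − 22.4) / 22.4 = -1.79%.
i = 2.20 + 3.70 + 0.5 × (3.70 − 1.90) + 1 × (-1.79)
   = 2.20 + 3.7 + 0.9 − 1.79 = 5.01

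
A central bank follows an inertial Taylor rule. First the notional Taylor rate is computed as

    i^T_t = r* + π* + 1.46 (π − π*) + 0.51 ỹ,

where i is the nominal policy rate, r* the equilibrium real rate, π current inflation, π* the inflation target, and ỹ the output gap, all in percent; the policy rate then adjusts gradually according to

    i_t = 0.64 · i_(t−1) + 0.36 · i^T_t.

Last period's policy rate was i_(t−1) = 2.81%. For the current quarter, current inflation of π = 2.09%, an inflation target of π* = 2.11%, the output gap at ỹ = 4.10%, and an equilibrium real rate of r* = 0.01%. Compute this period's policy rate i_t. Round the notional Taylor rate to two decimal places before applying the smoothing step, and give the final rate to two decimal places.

i^T_t = 0.01 + 2.11 + 1.46 × (2.09 − 2.11) + 0.51 × 4.10
   = 0.01 + 2.11 − 0.0292 + 2.091 = 4.18
i_t = 0.64 × 2.81 + 0.36 × 4.18 = 1.7984 + 1.5048 = 3.30

3.30%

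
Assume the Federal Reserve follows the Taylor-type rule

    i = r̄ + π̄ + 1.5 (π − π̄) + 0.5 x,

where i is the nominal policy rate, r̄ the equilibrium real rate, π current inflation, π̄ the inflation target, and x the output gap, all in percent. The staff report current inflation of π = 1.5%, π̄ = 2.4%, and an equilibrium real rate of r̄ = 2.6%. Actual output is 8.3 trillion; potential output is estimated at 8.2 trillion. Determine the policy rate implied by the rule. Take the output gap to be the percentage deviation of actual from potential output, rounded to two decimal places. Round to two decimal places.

Output gap = 100 × (8.3 − 8.2) / 8.2 = 1.22%.
i = 2.60 + 2.40 + 1.5 × (1.50 − 2.40) + 0.5 × 1.22
   = 2.60 + 2.4 − 1.35 + 0.61 = 4.26

4.26%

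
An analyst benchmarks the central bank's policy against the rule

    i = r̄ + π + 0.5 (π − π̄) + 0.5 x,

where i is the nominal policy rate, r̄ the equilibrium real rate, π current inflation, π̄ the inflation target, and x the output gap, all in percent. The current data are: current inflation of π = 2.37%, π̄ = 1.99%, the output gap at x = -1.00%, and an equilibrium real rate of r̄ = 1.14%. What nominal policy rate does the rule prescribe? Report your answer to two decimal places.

i = 1.14 + 2.37 + 0.5 × (2.37 − 1.99) + 0.5 × (-1.00)
   = 1.14 + 2.37 + 0.19 − 0.5 = 3.20

3.20%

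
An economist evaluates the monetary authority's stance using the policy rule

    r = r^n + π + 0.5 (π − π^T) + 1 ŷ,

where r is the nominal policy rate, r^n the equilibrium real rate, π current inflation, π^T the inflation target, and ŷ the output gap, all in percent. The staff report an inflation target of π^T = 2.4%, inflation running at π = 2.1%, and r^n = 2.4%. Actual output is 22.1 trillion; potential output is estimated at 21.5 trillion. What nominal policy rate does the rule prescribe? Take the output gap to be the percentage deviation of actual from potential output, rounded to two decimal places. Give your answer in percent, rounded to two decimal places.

7.14%

Output gap = 100 × (22.1 − 21.5) / 21.5 = 2.79%.
r = 2.40 + 2.10 + 0.5 × (2.10 − 2.40) + 1 × 2.79
   = 2.40 + 2.1 − 0.15 + 2.79 = 7.14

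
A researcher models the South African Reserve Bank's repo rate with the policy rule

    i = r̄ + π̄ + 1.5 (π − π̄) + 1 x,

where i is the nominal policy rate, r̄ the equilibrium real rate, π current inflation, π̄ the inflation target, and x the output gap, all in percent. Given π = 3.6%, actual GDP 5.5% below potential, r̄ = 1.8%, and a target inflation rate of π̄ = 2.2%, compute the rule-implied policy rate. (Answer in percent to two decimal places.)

Output 5.5% below potential → x = -5.5.
i = 1.8 + 2.2 + 1.5 × (3.6 − 2.2) + 1 × (-5.5)
   = 1.8 + 2.2 + 2.1 − 5.5 = 0.60

0.60%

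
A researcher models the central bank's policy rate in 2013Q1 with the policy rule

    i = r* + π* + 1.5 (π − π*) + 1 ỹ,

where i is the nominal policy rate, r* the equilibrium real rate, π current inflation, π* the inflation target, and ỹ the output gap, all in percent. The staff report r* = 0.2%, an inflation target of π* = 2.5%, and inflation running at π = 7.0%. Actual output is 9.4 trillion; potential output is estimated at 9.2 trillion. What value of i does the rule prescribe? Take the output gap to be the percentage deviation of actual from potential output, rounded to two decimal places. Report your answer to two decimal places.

11.62%

Output gap = 100 × (9.4 − 9.2) / 9.2 = 2.17%.
i = 0.20 + 2.50 + 1.5 × (7.00 − 2.50) + 1 × 2.17
   = 0.20 + 2.5 + 6.75 + 2.17 = 11.62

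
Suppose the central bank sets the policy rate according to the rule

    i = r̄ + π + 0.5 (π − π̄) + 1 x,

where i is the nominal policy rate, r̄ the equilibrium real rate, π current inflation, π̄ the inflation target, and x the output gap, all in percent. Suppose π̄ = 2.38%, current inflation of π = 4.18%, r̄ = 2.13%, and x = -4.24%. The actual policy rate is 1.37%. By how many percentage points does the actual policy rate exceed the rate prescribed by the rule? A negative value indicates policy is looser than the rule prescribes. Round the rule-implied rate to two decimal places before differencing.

i = 2.13 + 4.18 + 0.5 × (4.18 − 2.38) + 1 × (-4.24)
   = 2.13 + 4.18 + 0.9 − 4.24 = 2.97
Deviation = 1.37 − 2.97 = -1.60 pp.

-1.60 pp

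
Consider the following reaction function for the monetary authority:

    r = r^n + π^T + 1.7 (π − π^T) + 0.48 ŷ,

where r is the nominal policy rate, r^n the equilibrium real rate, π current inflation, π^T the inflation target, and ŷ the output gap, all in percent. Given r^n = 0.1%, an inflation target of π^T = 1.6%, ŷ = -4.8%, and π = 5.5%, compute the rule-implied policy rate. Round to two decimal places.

r = 0.1 + 1.6 + 1.7 × (5.5 − 1.6) + 0.48 × (-4.8)
   = 0.1 + 1.6 + 6.63 − 2.304 = 6.03

6.03%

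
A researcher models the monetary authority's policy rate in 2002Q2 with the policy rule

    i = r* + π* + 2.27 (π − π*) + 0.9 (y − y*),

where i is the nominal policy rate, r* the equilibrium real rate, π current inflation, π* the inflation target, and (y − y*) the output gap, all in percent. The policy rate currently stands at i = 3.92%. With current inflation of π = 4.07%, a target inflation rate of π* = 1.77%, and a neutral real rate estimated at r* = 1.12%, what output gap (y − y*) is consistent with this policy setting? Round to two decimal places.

-4.66%

0.9 (y − y*) = 3.92 − 1.12 − 1.77 − 2.27 × (4.07 − 1.77) = -4.191
(y − y*) = -4.191 / 0.9 = -4.66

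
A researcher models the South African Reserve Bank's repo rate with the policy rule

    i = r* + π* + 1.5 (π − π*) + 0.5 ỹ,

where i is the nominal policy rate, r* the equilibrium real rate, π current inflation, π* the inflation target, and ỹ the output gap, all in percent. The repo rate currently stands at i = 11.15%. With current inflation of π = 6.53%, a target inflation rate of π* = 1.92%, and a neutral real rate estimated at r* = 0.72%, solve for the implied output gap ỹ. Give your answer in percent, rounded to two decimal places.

0.5 ỹ = 11.15 − 0.72 − 1.92 − 1.5 × (6.53 − 1.92) = 1.595
ỹ = 1.595 / 0.5 = 3.19

3.19%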